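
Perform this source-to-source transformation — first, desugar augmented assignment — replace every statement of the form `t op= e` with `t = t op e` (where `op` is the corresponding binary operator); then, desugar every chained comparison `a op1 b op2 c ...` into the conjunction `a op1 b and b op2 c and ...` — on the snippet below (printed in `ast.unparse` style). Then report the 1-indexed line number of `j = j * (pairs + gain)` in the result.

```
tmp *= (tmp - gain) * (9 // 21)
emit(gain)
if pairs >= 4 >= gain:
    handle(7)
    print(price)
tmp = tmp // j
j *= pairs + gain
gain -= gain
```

7

Transformed code:
tmp = tmp * ((tmp - gain) * (9 // 21))
emit(gain)
if pairs >= 4 and 4 >= gain:
    handle(7)
    print(price)
tmp = tmp // j
j = j * (pairs + gain)
gain = gain - gain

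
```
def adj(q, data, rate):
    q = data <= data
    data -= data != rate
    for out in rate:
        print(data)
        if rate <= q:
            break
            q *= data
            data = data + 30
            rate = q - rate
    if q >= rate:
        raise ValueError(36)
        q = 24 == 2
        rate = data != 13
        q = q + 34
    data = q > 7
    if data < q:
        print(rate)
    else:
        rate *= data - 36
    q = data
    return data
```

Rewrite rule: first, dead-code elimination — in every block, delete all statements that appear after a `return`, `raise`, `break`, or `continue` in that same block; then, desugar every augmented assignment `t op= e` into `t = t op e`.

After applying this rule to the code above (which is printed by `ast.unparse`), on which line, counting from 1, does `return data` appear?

16

Transformed code:
def adj(q, data, rate):
    q = data <= data
    data = data - (data != rate)
    for out in rate:
        print(data)
        if rate <= q:
            break
    if q >= rate:
        raise ValueError(36)
    data = q > 7
    if data < q:
        print(rate)
    else:
        rate = rate * (data - 36)
    q = data
    return data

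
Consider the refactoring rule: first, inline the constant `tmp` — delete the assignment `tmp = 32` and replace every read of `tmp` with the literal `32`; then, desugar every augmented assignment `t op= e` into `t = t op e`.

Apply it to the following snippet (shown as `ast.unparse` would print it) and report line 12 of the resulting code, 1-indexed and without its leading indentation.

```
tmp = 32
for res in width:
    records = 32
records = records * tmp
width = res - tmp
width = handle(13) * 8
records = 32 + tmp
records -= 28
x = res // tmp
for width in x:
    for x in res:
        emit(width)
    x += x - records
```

x = x + (x - records)

Transformed code:
for res in width:
    records = 32
records = records * 32
width = res - 32
width = handle(13) * 8
records = 32 + 32
records = records - 28
x = res // 32
for width in x:
    for x in res:
        emit(width)
    x = x + (x - records)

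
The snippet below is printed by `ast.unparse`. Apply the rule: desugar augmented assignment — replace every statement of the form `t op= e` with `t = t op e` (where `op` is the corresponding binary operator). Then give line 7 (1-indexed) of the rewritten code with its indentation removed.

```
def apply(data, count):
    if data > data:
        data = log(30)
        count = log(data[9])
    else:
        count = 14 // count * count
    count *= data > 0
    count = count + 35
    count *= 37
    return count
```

Transformed code:
def apply(data, count):
    if data > data:
        data = log(30)
        count = log(data[9])
    else:
        count = 14 // count * count
    count = count * (data > 0)
    count = count + 35
    count = count * 37
    return count

count = count * (data > 0)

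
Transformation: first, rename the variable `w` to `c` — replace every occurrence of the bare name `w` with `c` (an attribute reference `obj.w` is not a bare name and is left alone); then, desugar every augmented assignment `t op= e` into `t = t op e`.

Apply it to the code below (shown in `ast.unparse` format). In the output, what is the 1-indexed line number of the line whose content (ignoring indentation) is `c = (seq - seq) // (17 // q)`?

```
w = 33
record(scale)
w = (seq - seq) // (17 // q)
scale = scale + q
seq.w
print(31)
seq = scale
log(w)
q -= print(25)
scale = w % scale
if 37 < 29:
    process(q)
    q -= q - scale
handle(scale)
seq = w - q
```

Transformed code:
c = 33
record(scale)
c = (seq - seq) // (17 // q)
scale = scale + q
seq.w
print(31)
seq = scale
log(c)
q = q - print(25)
scale = c % scale
if 37 < 29:
    process(q)
    q = q - (q - scale)
handle(scale)
seq = c - q

3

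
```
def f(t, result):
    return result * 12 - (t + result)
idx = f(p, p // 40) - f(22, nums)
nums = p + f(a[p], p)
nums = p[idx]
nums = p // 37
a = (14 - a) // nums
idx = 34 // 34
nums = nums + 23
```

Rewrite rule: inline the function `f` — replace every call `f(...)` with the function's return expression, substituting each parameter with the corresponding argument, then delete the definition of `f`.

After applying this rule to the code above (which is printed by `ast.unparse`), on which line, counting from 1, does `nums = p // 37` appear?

4

Transformed code:
idx = p // 40 * 12 - (p + p // 40) - (nums * 12 - (22 + nums))
nums = p + (p * 12 - (a[p] + p))
nums = p[idx]
nums = p // 37
a = (14 - a) // nums
idx = 34 // 34
nums = nums + 23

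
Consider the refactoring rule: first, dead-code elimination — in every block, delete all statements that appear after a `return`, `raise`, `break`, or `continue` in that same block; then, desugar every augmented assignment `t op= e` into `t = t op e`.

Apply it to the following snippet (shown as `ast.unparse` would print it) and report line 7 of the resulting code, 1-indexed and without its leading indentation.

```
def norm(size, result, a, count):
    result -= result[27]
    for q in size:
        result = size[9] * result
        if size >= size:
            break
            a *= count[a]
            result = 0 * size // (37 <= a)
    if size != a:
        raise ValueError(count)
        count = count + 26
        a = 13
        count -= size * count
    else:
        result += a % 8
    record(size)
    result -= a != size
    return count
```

if size != a:

Transformed code:
def norm(size, result, a, count):
    result = result - result[27]
    for q in size:
        result = size[9] * result
        if size >= size:
            break
    if size != a:
        raise ValueError(count)
    else:
        result = result + a % 8
    record(size)
    result = result - (a != size)
    return count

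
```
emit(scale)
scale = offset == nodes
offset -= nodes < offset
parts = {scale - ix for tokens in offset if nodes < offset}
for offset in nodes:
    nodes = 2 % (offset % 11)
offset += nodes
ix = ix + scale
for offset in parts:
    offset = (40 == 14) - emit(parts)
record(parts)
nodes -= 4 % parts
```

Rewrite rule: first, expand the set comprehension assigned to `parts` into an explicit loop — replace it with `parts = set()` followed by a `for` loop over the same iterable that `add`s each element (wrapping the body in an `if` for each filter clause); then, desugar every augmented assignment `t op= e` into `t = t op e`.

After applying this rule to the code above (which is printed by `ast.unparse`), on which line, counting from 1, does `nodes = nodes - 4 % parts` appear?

15

Transformed code:
emit(scale)
scale = offset == nodes
offset = offset - (nodes < offset)
parts = set()
for tokens in offset:
    if nodes < offset:
        parts.add(scale - ix)
for offset in nodes:
    nodes = 2 % (offset % 11)
offset = offset + nodes
ix = ix + scale
for offset in parts:
    offset = (40 == 14) - emit(parts)
record(parts)
nodes = nodes - 4 % parts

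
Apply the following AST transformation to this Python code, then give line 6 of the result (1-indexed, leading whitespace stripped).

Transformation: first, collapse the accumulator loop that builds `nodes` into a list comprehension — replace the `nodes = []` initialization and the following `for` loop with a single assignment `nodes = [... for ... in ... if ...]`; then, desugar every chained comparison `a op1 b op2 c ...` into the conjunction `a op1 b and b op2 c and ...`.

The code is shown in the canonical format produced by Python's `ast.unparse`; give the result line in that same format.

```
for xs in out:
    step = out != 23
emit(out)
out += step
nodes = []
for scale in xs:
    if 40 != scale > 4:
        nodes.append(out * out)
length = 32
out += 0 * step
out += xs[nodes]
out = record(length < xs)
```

Transformed code:
for xs in out:
    step = out != 23
emit(out)
out += step
nodes = [out * out for scale in xs if 40 != scale and scale > 4]
length = 32
out += 0 * step
out += xs[nodes]
out = record(length < xs)

length = 32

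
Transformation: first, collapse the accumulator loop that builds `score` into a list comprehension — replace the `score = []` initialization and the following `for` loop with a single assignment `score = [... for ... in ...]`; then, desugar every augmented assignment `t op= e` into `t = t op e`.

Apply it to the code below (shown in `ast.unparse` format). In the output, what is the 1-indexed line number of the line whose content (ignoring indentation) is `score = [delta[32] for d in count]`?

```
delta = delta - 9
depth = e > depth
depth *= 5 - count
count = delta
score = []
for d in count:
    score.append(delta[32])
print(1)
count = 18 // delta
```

5

Transformed code:
delta = delta - 9
depth = e > depth
depth = depth * (5 - count)
count = delta
score = [delta[32] for d in count]
print(1)
count = 18 // delta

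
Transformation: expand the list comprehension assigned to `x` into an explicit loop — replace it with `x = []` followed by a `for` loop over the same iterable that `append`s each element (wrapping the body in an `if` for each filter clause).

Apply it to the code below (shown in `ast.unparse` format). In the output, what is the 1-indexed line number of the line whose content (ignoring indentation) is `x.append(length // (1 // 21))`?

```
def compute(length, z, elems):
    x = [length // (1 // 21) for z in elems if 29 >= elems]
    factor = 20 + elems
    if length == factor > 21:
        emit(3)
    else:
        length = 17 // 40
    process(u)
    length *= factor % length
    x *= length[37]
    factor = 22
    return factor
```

5

Transformed code:
def compute(length, z, elems):
    x = []
    for z in elems:
        if 29 >= elems:
            x.append(length // (1 // 21))
    factor = 20 + elems
    if length == factor > 21:
        emit(3)
    else:
        length = 17 // 40
    process(u)
    length *= factor % length
    x *= length[37]
    factor = 22
    return factor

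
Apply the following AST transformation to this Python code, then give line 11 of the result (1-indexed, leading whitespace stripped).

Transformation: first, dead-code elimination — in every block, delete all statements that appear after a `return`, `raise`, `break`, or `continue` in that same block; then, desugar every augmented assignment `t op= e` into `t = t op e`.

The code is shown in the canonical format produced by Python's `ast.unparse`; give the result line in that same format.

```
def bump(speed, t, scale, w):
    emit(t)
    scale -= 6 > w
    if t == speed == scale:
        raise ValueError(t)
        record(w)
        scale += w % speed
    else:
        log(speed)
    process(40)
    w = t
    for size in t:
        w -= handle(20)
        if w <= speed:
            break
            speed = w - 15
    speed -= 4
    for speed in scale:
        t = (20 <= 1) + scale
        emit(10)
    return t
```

Transformed code:
def bump(speed, t, scale, w):
    emit(t)
    scale = scale - (6 > w)
    if t == speed == scale:
        raise ValueError(t)
    else:
        log(speed)
    process(40)
    w = t
    for size in t:
        w = w - handle(20)
        if w <= speed:
            break
    speed = speed - 4
    for speed in scale:
        t = (20 <= 1) + scale
        emit(10)
    return t

w = w - handle(20)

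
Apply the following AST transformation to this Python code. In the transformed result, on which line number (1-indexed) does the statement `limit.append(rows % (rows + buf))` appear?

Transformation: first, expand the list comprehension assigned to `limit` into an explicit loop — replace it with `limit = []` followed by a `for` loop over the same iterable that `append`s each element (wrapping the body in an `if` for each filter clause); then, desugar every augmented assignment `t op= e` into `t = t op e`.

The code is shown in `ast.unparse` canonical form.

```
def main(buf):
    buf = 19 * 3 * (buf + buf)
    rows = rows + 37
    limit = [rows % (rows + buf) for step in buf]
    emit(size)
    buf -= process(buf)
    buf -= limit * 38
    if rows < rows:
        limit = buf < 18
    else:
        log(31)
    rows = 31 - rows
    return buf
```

Transformed code:
def main(buf):
    buf = 19 * 3 * (buf + buf)
    rows = rows + 37
    limit = []
    for step in buf:
        limit.append(rows % (rows + buf))
    emit(size)
    buf = buf - process(buf)
    buf = buf - limit * 38
    if rows < rows:
        limit = buf < 18
    else:
        log(31)
    rows = 31 - rows
    return buf

6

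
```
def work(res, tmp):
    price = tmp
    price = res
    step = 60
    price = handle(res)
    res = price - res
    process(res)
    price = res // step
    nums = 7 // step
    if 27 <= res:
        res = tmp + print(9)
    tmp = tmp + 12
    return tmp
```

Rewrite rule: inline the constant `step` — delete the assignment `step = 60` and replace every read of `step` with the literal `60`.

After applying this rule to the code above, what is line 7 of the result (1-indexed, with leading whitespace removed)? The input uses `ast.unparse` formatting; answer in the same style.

price = res // 60

Transformed code:
def work(res, tmp):
    price = tmp
    price = res
    price = handle(res)
    res = price - res
    process(res)
    price = res // 60
    nums = 7 // 60
    if 27 <= res:
        res = tmp + print(9)
    tmp = tmp + 12
    return tmp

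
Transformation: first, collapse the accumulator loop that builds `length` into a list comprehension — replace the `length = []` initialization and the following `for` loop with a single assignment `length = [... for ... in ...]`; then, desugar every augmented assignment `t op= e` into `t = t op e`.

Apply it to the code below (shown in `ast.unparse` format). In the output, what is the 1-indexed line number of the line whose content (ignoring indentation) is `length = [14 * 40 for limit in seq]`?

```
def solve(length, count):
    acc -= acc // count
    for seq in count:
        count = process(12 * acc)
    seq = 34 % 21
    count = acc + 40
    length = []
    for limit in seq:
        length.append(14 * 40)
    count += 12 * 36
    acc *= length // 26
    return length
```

7

Transformed code:
def solve(length, count):
    acc = acc - acc // count
    for seq in count:
        count = process(12 * acc)
    seq = 34 % 21
    count = acc + 40
    length = [14 * 40 for limit in seq]
    count = count + 12 * 36
    acc = acc * (length // 26)
    return length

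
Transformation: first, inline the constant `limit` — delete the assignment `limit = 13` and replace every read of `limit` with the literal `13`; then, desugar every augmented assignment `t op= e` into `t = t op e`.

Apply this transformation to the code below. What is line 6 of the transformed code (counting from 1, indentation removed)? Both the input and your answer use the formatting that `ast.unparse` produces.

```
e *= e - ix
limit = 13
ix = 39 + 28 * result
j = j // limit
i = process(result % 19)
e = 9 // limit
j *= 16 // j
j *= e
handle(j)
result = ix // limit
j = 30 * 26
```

Transformed code:
e = e * (e - ix)
ix = 39 + 28 * result
j = j // 13
i = process(result % 19)
e = 9 // 13
j = j * (16 // j)
j = j * e
handle(j)
result = ix // 13
j = 30 * 26

j = j * (16 // j)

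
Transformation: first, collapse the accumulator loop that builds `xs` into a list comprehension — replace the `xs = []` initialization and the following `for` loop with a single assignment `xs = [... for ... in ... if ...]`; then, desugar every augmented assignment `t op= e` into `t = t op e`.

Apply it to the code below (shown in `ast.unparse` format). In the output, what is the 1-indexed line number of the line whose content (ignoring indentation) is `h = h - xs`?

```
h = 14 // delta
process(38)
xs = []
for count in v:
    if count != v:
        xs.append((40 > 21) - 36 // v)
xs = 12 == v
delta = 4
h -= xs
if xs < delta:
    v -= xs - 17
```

6

Transformed code:
h = 14 // delta
process(38)
xs = [(40 > 21) - 36 // v for count in v if count != v]
xs = 12 == v
delta = 4
h = h - xs
if xs < delta:
    v = v - (xs - 17)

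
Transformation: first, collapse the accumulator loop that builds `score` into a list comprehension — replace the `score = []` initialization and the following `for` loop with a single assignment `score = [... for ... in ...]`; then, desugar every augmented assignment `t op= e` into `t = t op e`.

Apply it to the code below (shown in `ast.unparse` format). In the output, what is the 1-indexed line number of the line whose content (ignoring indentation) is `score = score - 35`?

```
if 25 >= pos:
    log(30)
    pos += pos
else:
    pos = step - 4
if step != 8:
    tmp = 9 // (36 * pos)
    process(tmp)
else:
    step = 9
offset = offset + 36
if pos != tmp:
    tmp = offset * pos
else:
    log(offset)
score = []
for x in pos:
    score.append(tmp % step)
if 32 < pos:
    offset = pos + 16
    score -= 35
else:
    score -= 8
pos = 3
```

Transformed code:
if 25 >= pos:
    log(30)
    pos = pos + pos
else:
    pos = step - 4
if step != 8:
    tmp = 9 // (36 * pos)
    process(tmp)
else:
    step = 9
offset = offset + 36
if pos != tmp:
    tmp = offset * pos
else:
    log(offset)
score = [tmp % step for x in pos]
if 32 < pos:
    offset = pos + 16
    score = score - 35
else:
    score = score - 8
pos = 3

19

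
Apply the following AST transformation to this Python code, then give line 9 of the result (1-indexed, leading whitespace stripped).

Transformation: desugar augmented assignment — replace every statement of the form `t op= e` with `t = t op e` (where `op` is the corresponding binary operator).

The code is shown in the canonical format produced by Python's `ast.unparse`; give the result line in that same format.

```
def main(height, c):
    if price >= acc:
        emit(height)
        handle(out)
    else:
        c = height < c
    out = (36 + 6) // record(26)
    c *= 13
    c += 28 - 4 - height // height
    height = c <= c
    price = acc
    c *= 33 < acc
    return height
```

Transformed code:
def main(height, c):
    if price >= acc:
        emit(height)
        handle(out)
    else:
        c = height < c
    out = (36 + 6) // record(26)
    c = c * 13
    c = c + (28 - 4 - height // height)
    height = c <= c
    price = acc
    c = c * (33 < acc)
    return height

c = c + (28 - 4 - height // height)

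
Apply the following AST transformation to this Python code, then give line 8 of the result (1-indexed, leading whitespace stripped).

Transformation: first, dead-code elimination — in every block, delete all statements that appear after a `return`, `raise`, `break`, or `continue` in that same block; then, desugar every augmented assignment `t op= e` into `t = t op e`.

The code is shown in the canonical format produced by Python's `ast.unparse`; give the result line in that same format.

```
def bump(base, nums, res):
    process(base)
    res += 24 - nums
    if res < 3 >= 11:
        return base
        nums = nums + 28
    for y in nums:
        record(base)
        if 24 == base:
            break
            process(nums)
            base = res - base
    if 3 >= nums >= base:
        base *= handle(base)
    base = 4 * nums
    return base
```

Transformed code:
def bump(base, nums, res):
    process(base)
    res = res + (24 - nums)
    if res < 3 >= 11:
        return base
    for y in nums:
        record(base)
        if 24 == base:
            break
    if 3 >= nums >= base:
        base = base * handle(base)
    base = 4 * nums
    return base

if 24 == base:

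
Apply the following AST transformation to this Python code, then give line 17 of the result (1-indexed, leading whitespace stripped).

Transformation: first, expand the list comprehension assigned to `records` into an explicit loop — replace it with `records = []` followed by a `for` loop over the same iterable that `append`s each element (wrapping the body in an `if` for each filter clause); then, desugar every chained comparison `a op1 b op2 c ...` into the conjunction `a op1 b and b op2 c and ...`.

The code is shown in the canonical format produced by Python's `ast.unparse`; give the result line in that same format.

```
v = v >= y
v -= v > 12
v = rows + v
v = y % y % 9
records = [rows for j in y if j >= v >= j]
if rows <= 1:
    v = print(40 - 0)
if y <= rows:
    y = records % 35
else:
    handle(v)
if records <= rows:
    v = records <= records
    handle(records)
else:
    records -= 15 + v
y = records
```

handle(records)

Transformed code:
v = v >= y
v -= v > 12
v = rows + v
v = y % y % 9
records = []
for j in y:
    if j >= v and v >= j:
        records.append(rows)
if rows <= 1:
    v = print(40 - 0)
if y <= rows:
    y = records % 35
else:
    handle(v)
if records <= rows:
    v = records <= records
    handle(records)
else:
    records -= 15 + v
y = records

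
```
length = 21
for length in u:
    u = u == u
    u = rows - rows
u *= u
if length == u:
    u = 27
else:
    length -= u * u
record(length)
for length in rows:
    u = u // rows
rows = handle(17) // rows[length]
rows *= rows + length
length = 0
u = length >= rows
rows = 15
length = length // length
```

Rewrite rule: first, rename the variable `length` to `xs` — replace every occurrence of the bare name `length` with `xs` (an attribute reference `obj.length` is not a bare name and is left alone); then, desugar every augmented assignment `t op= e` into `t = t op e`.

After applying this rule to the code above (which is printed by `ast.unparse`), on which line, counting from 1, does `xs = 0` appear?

15

Transformed code:
xs = 21
for xs in u:
    u = u == u
    u = rows - rows
u = u * u
if xs == u:
    u = 27
else:
    xs = xs - u * u
record(xs)
for xs in rows:
    u = u // rows
rows = handle(17) // rows[xs]
rows = rows * (rows + xs)
xs = 0
u = xs >= rows
rows = 15
xs = xs // xs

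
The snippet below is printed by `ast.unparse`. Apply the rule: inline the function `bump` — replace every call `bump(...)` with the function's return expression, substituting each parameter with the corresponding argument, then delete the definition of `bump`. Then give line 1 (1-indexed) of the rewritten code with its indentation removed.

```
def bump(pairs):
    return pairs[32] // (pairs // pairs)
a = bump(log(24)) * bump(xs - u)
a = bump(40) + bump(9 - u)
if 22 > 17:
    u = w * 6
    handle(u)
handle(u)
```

Transformed code:
a = log(24)[32] // (log(24) // log(24)) * ((xs - u)[32] // ((xs - u) // (xs - u)))
a = 40[32] // (40 // 40) + (9 - u)[32] // ((9 - u) // (9 - u))
if 22 > 17:
    u = w * 6
    handle(u)
handle(u)

a = log(24)[32] // (log(24) // log(24)) * ((xs - u)[32] // ((xs - u) // (xs - u)))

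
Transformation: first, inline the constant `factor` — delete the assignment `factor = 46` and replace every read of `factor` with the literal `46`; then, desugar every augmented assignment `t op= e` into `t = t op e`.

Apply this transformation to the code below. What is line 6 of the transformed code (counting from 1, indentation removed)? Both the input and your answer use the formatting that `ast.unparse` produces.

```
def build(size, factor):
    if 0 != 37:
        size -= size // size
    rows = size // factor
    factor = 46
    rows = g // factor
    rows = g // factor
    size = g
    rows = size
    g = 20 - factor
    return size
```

Transformed code:
def build(size, factor):
    if 0 != 37:
        size = size - size // size
    rows = size // 46
    rows = g // 46
    rows = g // 46
    size = g
    rows = size
    g = 20 - 46
    return size

rows = g // 46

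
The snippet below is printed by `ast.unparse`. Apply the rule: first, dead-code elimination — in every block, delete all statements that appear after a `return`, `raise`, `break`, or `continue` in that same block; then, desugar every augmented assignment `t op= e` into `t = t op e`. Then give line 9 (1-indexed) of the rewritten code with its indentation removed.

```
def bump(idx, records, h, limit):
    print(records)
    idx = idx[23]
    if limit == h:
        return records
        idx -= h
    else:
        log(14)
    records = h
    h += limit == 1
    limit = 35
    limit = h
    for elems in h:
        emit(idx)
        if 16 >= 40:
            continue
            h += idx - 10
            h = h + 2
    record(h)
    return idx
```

h = h + (limit == 1)

Transformed code:
def bump(idx, records, h, limit):
    print(records)
    idx = idx[23]
    if limit == h:
        return records
    else:
        log(14)
    records = h
    h = h + (limit == 1)
    limit = 35
    limit = h
    for elems in h:
        emit(idx)
        if 16 >= 40:
            continue
    record(h)
    return idx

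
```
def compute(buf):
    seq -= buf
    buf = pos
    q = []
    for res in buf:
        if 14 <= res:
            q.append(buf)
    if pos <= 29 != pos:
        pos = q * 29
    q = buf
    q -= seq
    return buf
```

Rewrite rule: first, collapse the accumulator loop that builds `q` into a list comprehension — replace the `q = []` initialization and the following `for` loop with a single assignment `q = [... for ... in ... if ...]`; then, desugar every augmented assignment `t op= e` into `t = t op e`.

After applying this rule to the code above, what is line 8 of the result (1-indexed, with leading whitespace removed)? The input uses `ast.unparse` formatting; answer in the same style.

q = q - seq

Transformed code:
def compute(buf):
    seq = seq - buf
    buf = pos
    q = [buf for res in buf if 14 <= res]
    if pos <= 29 != pos:
        pos = q * 29
    q = buf
    q = q - seq
    return buf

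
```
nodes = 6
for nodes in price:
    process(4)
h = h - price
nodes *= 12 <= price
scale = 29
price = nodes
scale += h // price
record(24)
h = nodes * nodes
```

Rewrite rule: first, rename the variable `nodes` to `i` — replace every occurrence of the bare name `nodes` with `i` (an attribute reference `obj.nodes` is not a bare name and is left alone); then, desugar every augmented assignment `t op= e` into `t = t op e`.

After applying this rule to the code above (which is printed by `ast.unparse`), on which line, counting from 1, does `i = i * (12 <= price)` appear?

5

Transformed code:
i = 6
for i in price:
    process(4)
h = h - price
i = i * (12 <= price)
scale = 29
price = i
scale = scale + h // price
record(24)
h = i * i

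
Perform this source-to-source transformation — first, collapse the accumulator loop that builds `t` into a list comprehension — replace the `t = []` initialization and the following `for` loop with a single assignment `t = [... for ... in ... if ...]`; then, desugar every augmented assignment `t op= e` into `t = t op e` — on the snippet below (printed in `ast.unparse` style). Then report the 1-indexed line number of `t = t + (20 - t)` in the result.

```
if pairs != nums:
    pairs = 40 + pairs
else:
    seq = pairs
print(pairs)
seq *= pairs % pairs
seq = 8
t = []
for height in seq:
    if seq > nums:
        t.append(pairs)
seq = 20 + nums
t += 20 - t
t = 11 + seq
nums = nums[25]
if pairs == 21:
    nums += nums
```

Transformed code:
if pairs != nums:
    pairs = 40 + pairs
else:
    seq = pairs
print(pairs)
seq = seq * (pairs % pairs)
seq = 8
t = [pairs for height in seq if seq > nums]
seq = 20 + nums
t = t + (20 - t)
t = 11 + seq
nums = nums[25]
if pairs == 21:
    nums = nums + nums

10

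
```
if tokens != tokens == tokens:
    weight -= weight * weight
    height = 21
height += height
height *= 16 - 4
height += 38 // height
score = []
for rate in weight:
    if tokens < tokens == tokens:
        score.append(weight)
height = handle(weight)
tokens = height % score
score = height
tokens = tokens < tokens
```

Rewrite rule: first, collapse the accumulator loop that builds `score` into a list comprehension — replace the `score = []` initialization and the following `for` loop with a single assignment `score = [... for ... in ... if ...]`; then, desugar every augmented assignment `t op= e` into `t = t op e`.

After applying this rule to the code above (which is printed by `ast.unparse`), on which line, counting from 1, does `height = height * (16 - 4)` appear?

Transformed code:
if tokens != tokens == tokens:
    weight = weight - weight * weight
    height = 21
height = height + height
height = height * (16 - 4)
height = height + 38 // height
score = [weight for rate in weight if tokens < tokens == tokens]
height = handle(weight)
tokens = height % score
score = height
tokens = tokens < tokens

5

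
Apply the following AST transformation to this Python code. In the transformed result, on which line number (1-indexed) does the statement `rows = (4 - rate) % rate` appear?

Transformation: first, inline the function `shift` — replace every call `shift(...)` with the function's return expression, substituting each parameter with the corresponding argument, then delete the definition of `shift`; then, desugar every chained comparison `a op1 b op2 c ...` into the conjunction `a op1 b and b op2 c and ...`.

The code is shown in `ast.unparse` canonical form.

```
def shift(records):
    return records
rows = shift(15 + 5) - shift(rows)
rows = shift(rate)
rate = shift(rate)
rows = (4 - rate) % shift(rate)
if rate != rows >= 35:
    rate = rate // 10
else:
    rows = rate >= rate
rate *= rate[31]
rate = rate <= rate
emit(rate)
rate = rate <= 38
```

Transformed code:
rows = 15 + 5 - rows
rows = rate
rate = rate
rows = (4 - rate) % rate
if rate != rows and rows >= 35:
    rate = rate // 10
else:
    rows = rate >= rate
rate *= rate[31]
rate = rate <= rate
emit(rate)
rate = rate <= 38

4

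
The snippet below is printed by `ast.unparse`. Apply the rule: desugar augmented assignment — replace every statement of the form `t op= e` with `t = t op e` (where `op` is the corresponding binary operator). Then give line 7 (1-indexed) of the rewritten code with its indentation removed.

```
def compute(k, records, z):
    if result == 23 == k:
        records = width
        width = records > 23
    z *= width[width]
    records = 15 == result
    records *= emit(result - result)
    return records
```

records = records * emit(result - result)

Transformed code:
def compute(k, records, z):
    if result == 23 == k:
        records = width
        width = records > 23
    z = z * width[width]
    records = 15 == result
    records = records * emit(result - result)
    return records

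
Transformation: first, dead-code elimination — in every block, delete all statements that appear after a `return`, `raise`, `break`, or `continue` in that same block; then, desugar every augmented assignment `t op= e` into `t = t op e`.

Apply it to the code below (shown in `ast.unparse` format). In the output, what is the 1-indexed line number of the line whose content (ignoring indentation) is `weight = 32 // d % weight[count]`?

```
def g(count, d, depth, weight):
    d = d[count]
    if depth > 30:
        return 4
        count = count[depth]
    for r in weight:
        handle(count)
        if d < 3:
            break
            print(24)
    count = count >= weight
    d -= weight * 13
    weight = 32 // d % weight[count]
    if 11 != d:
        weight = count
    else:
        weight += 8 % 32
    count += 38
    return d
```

Transformed code:
def g(count, d, depth, weight):
    d = d[count]
    if depth > 30:
        return 4
    for r in weight:
        handle(count)
        if d < 3:
            break
    count = count >= weight
    d = d - weight * 13
    weight = 32 // d % weight[count]
    if 11 != d:
        weight = count
    else:
        weight = weight + 8 % 32
    count = count + 38
    return d

11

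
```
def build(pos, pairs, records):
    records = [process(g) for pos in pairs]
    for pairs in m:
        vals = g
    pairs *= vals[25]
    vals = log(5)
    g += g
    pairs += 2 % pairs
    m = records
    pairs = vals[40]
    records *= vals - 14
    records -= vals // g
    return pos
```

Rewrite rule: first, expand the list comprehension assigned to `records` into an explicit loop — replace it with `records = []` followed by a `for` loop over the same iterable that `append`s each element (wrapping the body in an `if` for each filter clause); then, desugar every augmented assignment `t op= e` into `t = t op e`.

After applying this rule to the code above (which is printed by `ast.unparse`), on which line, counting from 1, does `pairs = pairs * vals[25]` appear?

Transformed code:
def build(pos, pairs, records):
    records = []
    for pos in pairs:
        records.append(process(g))
    for pairs in m:
        vals = g
    pairs = pairs * vals[25]
    vals = log(5)
    g = g + g
    pairs = pairs + 2 % pairs
    m = records
    pairs = vals[40]
    records = records * (vals - 14)
    records = records - vals // g
    return pos

7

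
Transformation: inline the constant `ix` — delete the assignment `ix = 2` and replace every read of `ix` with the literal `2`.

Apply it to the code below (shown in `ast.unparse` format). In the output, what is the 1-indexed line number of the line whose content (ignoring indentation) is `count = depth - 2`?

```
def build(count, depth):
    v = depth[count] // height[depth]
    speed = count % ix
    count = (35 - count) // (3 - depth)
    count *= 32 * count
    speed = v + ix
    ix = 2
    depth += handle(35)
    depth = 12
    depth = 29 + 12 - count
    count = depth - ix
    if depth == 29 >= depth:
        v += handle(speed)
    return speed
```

Transformed code:
def build(count, depth):
    v = depth[count] // height[depth]
    speed = count % 2
    count = (35 - count) // (3 - depth)
    count *= 32 * count
    speed = v + 2
    depth += handle(35)
    depth = 12
    depth = 29 + 12 - count
    count = depth - 2
    if depth == 29 >= depth:
        v += handle(speed)
    return speed

10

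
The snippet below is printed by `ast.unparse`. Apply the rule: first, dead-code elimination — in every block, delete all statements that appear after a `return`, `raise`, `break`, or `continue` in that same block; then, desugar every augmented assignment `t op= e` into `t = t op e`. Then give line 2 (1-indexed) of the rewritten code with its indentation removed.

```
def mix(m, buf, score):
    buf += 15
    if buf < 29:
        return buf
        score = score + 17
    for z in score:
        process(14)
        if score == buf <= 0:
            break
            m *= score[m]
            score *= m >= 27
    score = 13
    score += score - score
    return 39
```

Transformed code:
def mix(m, buf, score):
    buf = buf + 15
    if buf < 29:
        return buf
    for z in score:
        process(14)
        if score == buf <= 0:
            break
    score = 13
    score = score + (score - score)
    return 39

buf = buf + 15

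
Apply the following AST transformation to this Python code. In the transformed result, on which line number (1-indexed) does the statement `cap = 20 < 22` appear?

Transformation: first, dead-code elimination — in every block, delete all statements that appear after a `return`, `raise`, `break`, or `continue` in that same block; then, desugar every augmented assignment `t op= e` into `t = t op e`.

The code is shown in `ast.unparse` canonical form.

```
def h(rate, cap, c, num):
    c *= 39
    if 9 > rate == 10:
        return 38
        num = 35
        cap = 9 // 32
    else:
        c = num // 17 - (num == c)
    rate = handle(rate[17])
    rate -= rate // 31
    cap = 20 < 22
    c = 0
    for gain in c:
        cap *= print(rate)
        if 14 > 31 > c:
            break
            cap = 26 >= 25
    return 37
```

9

Transformed code:
def h(rate, cap, c, num):
    c = c * 39
    if 9 > rate == 10:
        return 38
    else:
        c = num // 17 - (num == c)
    rate = handle(rate[17])
    rate = rate - rate // 31
    cap = 20 < 22
    c = 0
    for gain in c:
        cap = cap * print(rate)
        if 14 > 31 > c:
            break
    return 37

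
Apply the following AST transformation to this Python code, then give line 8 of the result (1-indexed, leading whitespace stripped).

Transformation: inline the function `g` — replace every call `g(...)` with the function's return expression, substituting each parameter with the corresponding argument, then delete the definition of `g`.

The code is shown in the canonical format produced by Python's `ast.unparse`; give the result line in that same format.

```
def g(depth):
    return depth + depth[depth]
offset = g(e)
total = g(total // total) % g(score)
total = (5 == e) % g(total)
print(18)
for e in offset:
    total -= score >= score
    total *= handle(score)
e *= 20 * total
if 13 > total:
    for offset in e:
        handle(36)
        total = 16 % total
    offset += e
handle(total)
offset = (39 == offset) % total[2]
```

e *= 20 * total

Transformed code:
offset = e + e[e]
total = (total // total + (total // total)[total // total]) % (score + score[score])
total = (5 == e) % (total + total[total])
print(18)
for e in offset:
    total -= score >= score
    total *= handle(score)
e *= 20 * total
if 13 > total:
    for offset in e:
        handle(36)
        total = 16 % total
    offset += e
handle(total)
offset = (39 == offset) % total[2]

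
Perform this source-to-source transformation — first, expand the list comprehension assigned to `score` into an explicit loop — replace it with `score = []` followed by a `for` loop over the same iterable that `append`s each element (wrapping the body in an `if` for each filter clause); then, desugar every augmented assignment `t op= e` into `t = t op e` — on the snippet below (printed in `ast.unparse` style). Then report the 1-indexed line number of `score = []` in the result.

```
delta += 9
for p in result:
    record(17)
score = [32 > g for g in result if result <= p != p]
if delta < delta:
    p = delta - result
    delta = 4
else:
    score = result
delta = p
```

Transformed code:
delta = delta + 9
for p in result:
    record(17)
score = []
for g in result:
    if result <= p != p:
        score.append(32 > g)
if delta < delta:
    p = delta - result
    delta = 4
else:
    score = result
delta = p

4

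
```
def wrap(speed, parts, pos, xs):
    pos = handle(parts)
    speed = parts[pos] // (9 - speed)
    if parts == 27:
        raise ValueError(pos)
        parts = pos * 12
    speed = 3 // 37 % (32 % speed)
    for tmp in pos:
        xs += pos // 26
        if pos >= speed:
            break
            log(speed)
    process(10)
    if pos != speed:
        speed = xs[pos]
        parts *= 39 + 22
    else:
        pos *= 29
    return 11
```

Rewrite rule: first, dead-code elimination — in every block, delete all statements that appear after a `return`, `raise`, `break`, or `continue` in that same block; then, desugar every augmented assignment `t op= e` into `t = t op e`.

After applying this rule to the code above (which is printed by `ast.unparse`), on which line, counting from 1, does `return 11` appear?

17

Transformed code:
def wrap(speed, parts, pos, xs):
    pos = handle(parts)
    speed = parts[pos] // (9 - speed)
    if parts == 27:
        raise ValueError(pos)
    speed = 3 // 37 % (32 % speed)
    for tmp in pos:
        xs = xs + pos // 26
        if pos >= speed:
            break
    process(10)
    if pos != speed:
        speed = xs[pos]
        parts = parts * (39 + 22)
    else:
        pos = pos * 29
    return 11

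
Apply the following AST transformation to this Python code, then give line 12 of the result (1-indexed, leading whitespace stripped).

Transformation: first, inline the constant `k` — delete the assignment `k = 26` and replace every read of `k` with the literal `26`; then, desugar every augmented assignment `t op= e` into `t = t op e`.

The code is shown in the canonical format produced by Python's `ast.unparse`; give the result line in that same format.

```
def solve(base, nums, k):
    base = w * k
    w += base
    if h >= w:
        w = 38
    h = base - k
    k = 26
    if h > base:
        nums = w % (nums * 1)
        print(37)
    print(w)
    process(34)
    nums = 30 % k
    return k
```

nums = 30 % 26

Transformed code:
def solve(base, nums, k):
    base = w * 26
    w = w + base
    if h >= w:
        w = 38
    h = base - 26
    if h > base:
        nums = w % (nums * 1)
        print(37)
    print(w)
    process(34)
    nums = 30 % 26
    return 26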